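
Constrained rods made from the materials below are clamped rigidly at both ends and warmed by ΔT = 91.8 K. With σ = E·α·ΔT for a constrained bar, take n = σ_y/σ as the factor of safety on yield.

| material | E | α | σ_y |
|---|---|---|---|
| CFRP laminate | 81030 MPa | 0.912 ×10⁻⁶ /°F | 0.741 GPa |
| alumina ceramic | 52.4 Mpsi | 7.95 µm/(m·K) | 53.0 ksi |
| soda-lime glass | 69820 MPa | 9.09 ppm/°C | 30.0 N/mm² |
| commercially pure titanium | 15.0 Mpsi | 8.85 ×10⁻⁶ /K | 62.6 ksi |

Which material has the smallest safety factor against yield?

Converting E to GPa, α to ×10⁻⁶/K, σ_y to MPa, then σ and n for each:
  CFRP laminate: E = 81.03, α = 1.64, σ_y = 741.0 → σ = 12.2 MPa, n = 60.7
  alumina ceramic: E = 361.3, α = 7.95, σ_y = 365.4 → σ = 264 MPa, n = 1.39
  soda-lime glass: E = 69.82, α = 9.09, σ_y = 30.00 → σ = 58.3 MPa, n = 0.515
  commercially pure titanium: E = 103.4, α = 8.85, σ_y = 431.6 → σ = 84.0 MPa, n = 5.14
The minimum is soda-lime glass at n = 0.515.

soda-lime glass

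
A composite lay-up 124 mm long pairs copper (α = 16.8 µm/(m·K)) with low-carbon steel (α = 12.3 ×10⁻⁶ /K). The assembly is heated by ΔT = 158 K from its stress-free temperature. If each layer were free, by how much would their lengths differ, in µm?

88.2 µm

Δα = |16.8 − 12.3|×10⁻⁶/K = 4.50×10⁻⁶/K.
ΔL_mismatch = Δα·L·ΔT = 4.50×10⁻⁶ × 124.0 mm × 158.0 K = 88.2 µm.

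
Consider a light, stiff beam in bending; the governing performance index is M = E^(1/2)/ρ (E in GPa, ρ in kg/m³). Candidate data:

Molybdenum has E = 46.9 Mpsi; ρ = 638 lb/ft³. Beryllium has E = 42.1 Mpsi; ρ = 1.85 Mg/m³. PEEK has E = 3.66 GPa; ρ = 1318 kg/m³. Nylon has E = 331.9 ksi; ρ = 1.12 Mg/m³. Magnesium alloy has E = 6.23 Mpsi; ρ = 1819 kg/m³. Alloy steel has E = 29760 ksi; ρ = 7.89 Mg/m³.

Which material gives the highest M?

In SI units:
  molybdenum: E = 323.4 GPa, ρ = 10220 kg/m³
  beryllium: E = 290.3 GPa, ρ = 1850 kg/m³
  PEEK: E = 3.660 GPa, ρ = 1318 kg/m³
  nylon: E = 2.288 GPa, ρ = 1120 kg/m³
  magnesium alloy: E = 42.95 GPa, ρ = 1819 kg/m³
  alloy steel: E = 205.2 GPa, ρ = 7890 kg/m³
  beryllium: M = 9.21×10⁻³
  magnesium alloy: M = 3.60×10⁻³
  alloy steel: M = 1.82×10⁻³
  molybdenum: M = 1.76×10⁻³
  PEEK: M = 1.45×10⁻³
  nylon: M = 1.35×10⁻³
Beryllium ranks first.

beryllium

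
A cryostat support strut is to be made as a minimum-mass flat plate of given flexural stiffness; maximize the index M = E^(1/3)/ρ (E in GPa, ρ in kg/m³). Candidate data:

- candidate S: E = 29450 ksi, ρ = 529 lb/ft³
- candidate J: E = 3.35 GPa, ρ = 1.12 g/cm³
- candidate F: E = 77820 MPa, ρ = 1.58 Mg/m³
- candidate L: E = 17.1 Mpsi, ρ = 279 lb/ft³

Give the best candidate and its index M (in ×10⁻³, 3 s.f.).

candidate F, M = 2.70×10⁻³

Convert each candidate to consistent units, then evaluate M:
  candidate S: E = 203.1 GPa, ρ = 8474 kg/m³
  candidate J: E = 3.350 GPa, ρ = 1120 kg/m³
  candidate F: E = 77.82 GPa, ρ = 1580 kg/m³
  candidate L: E = 117.9 GPa, ρ = 4469 kg/m³
  candidate F: M = 2.70×10⁻³
  candidate J: M = 1.34×10⁻³
  candidate L: M = 1.10×10⁻³
  candidate S: M = 0.694×10⁻³
Candidate F has the largest M.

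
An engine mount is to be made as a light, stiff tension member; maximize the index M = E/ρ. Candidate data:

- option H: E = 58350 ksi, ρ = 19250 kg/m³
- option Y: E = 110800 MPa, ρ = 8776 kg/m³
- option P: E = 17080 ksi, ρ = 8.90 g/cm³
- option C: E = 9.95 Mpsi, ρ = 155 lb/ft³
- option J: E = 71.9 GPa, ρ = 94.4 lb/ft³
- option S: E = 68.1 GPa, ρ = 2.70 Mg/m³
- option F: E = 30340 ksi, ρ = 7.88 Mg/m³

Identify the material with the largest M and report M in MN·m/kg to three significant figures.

Putting every candidate on a common basis:
  option H: E = 402.3 GPa, ρ = 19250 kg/m³
  option Y: E = 110.8 GPa, ρ = 8776 kg/m³
  option P: E = 117.8 GPa, ρ = 8900 kg/m³
  option C: E = 68.60 GPa, ρ = 2483 kg/m³
  option J: E = 71.90 GPa, ρ = 1512 kg/m³
  option S: E = 68.10 GPa, ρ = 2700 kg/m³
  option F: E = 209.2 GPa, ρ = 7880 kg/m³
  option J: M = 47.5 MN·m/kg
  option C: M = 27.6 MN·m/kg
  option F: M = 26.5 MN·m/kg
  option S: M = 25.2 MN·m/kg
  option H: M = 20.9 MN·m/kg
  option P: M = 13.2 MN·m/kg
  option Y: M = 12.6 MN·m/kg
The maximum is for option J.

option J, M = 47.5 MN·m/kg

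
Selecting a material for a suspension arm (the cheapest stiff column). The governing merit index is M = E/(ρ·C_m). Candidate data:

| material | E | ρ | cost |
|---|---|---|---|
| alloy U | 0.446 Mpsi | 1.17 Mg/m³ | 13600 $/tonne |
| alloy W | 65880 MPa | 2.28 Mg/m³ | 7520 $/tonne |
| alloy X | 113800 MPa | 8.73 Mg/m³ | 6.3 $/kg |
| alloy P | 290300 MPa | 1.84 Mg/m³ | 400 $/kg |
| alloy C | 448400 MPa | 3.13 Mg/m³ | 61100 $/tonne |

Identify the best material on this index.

Putting every candidate on a common basis:
  alloy U: E = 3.075 GPa, ρ = 1170 kg/m³, cost = 13.60 $/kg
  alloy W: E = 65.88 GPa, ρ = 2280 kg/m³, cost = 7.520 $/kg
  alloy X: E = 113.8 GPa, ρ = 8730 kg/m³, cost = 6.300 $/kg
  alloy P: E = 290.3 GPa, ρ = 1840 kg/m³, cost = 400.0 $/kg
  alloy C: E = 448.4 GPa, ρ = 3130 kg/m³, cost = 61.10 $/kg
  alloy W: M = 3.84 MN·m per $
  alloy C: M = 2.34 MN·m per $
  alloy X: M = 2.07 MN·m per $
  alloy P: M = 0.394 MN·m per $
  alloy U: M = 0.193 MN·m per $
Alloy W has the largest M.

alloy W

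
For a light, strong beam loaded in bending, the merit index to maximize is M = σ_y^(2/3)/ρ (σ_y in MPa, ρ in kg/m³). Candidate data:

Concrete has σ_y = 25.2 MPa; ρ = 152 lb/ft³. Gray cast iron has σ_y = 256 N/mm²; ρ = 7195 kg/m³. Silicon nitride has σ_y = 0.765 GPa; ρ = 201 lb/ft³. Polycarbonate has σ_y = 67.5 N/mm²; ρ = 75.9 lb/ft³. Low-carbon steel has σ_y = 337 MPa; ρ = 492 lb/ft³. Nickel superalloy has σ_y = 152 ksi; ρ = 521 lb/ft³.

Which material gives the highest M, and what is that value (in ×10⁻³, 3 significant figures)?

In SI units:
  concrete: σ_y = 25.20 MPa, ρ = 2435 kg/m³
  gray cast iron: σ_y = 256.0 MPa, ρ = 7195 kg/m³
  silicon nitride: σ_y = 765.0 MPa, ρ = 3220 kg/m³
  polycarbonate: σ_y = 67.50 MPa, ρ = 1216 kg/m³
  low-carbon steel: σ_y = 337.0 MPa, ρ = 7881 kg/m³
  nickel superalloy: σ_y = 1048 MPa, ρ = 8346 kg/m³
  silicon nitride: M = 26.0×10⁻³
  polycarbonate: M = 13.6×10⁻³
  nickel superalloy: M = 12.4×10⁻³
  low-carbon steel: M = 6.14×10⁻³
  gray cast iron: M = 5.60×10⁻³
  concrete: M = 3.53×10⁻³
Silicon nitride ranks first.

silicon nitride, M = 26.0×10⁻³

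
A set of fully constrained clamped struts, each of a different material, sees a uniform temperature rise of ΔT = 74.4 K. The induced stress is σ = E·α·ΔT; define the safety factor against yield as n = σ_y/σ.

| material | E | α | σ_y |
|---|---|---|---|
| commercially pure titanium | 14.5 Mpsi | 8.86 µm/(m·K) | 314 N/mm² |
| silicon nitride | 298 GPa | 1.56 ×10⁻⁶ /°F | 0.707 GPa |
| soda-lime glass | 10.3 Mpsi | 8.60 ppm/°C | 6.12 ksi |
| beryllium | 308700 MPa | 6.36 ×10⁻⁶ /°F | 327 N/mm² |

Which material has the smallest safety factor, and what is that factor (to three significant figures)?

In consistent units (E in GPa, α in ×10⁻⁶/K, σ_y in MPa):
  commercially pure titanium: E = 99.97, α = 8.86, σ_y = 314.0 → σ = 65.9 MPa, n = 4.76
  silicon nitride: E = 298.0, α = 2.81, σ_y = 707.0 → σ = 62.3 MPa, n = 11.4
  soda-lime glass: E = 71.02, α = 8.60, σ_y = 42.20 → σ = 45.4 MPa, n = 0.929
  beryllium: E = 308.7, α = 11.4, σ_y = 327.0 → σ = 263 MPa, n = 1.24
The minimum is soda-lime glass at n = 0.929.

soda-lime glass, n = 0.929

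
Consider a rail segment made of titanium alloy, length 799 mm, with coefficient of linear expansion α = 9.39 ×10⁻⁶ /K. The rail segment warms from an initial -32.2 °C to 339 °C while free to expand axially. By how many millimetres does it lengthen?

2.78 mm

ΔT = 339 − (-32.2) = 371.2 K.
ΔL = α·L₀·ΔT = 9.39×10⁻⁶ × 799 mm × 371.2 K = 2.78 mm.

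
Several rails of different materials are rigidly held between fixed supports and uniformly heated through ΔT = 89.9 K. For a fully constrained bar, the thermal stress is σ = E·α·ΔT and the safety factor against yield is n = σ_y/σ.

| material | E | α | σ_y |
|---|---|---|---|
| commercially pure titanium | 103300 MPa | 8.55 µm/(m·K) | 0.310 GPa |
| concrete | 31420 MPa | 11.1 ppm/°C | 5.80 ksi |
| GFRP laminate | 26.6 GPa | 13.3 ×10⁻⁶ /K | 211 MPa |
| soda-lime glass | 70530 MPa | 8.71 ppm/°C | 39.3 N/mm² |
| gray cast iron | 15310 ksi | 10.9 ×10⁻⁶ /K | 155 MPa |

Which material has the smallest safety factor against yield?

soda-lime glass

Converting E to GPa, α to ×10⁻⁶/K, σ_y to MPa, then σ and n for each:
  commercially pure titanium: E = 103.3, α = 8.55, σ_y = 310.0 → σ = 79.4 MPa, n = 3.90
  concrete: E = 31.42, α = 11.1, σ_y = 39.99 → σ = 31.4 MPa, n = 1.28
  GFRP laminate: E = 26.60, α = 13.3, σ_y = 211.0 → σ = 31.8 MPa, n = 6.63
  soda-lime glass: E = 70.53, α = 8.71, σ_y = 39.30 → σ = 55.2 MPa, n = 0.712
  gray cast iron: E = 105.6, α = 10.9, σ_y = 155.0 → σ = 103 MPa, n = 1.50
Smallest n: soda-lime glass with n = 0.712.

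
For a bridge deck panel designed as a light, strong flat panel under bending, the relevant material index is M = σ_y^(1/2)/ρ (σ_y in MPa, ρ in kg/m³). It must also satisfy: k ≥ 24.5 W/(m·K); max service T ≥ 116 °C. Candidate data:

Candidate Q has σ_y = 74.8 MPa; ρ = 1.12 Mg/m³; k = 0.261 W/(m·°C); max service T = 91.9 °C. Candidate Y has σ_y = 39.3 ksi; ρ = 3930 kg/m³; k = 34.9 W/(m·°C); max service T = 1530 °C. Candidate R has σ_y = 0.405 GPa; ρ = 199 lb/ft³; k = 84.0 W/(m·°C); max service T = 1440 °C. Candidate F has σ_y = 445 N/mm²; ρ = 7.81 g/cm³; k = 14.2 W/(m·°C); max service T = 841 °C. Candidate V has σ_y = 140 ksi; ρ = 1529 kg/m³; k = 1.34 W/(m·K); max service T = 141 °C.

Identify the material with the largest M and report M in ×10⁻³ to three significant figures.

Screen on constraints: k ≥ 24.5 W/(m·K); max service T ≥ 116 °C. Survivors: candidate Y, candidate R.
After converting to SI:
  candidate Y: σ_y = 271.0 MPa, ρ = 3930 kg/m³
  candidate R: σ_y = 405.0 MPa, ρ = 3188 kg/m³
  candidate R: M = 6.31×10⁻³
  candidate Y: M = 4.19×10⁻³
Candidate R has the largest M.

candidate R, M = 6.31×10⁻³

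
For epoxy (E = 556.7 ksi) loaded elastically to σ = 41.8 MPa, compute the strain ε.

0.0109

E = 556.7 ksi = 3.838 GPa = 3838 MPa.
ε = σ/E = 41.8 / 3838 = 0.0109.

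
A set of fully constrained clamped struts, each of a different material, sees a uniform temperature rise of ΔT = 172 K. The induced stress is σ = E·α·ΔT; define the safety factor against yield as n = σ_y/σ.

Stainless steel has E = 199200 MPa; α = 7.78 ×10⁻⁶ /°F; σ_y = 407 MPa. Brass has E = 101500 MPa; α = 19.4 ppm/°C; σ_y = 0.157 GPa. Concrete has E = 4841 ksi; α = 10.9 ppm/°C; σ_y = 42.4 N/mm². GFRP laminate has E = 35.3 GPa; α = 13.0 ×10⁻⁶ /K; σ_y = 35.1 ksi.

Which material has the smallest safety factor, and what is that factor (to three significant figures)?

With everything in SI (GPa, ×10⁻⁶/K, MPa):
  stainless steel: E = 199.2, α = 14.0, σ_y = 407.0 → σ = 480 MPa, n = 0.848
  brass: E = 101.5, α = 19.4, σ_y = 157.0 → σ = 339 MPa, n = 0.464
  concrete: E = 33.38, α = 10.9, σ_y = 42.40 → σ = 62.6 MPa, n = 0.678
  GFRP laminate: E = 35.30, α = 13.0, σ_y = 242.0 → σ = 78.9 MPa, n = 3.07
Brass has the lowest safety factor, n = 0.464.

brass, n = 0.464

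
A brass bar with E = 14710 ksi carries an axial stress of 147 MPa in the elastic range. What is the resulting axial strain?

E = 14710 ksi = 101.4 GPa = 101400 MPa.
ε = σ/E = 147 / 101400 = 1.45×10⁻³.

1.45×10⁻³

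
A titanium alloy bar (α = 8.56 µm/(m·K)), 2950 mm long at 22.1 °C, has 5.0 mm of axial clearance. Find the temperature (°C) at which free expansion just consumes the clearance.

α·L₀·ΔT = 5.0 mm ⇒ ΔT = 5.0 / (8.56×10⁻⁶ × 2950.0) = 198.0 K.
T = 22.1 + 198.0 = 220.1 °C.

220 °C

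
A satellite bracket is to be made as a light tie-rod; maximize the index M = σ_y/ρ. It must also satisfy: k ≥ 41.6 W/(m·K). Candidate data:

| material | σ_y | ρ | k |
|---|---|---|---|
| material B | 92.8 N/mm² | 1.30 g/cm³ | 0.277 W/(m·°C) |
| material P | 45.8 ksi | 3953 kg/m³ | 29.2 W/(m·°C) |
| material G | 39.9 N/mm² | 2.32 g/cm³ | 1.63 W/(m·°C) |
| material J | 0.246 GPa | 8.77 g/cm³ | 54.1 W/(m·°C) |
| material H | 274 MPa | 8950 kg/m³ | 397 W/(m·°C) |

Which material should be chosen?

Screen on constraints: k ≥ 41.6 W/(m·K). Survivors: material J, material H.
In SI units:
  material J: σ_y = 246.0 MPa, ρ = 8770 kg/m³
  material H: σ_y = 274.0 MPa, ρ = 8950 kg/m³
  material H: M = 30.6 kN·m/kg
  material J: M = 28.1 kN·m/kg
Highest index: material H.

material H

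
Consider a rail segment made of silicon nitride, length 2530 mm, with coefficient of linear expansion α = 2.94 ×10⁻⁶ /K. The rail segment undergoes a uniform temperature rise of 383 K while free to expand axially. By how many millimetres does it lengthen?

ΔL = α·L₀·ΔT = 2.94×10⁻⁶ × 2530 mm × 383.0 K = 2.85 mm.

2.85 mm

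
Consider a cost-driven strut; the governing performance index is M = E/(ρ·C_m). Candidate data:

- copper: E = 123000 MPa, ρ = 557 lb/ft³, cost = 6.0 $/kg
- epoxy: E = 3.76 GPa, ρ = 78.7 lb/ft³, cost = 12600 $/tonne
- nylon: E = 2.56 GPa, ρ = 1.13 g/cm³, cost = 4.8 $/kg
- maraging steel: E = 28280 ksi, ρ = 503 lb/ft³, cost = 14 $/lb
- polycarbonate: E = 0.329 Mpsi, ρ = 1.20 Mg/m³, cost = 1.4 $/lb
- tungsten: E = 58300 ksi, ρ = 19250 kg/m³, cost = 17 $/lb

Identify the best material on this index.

Normalizing units and computing the index:
  copper: E = 123.0 GPa, ρ = 8922 kg/m³, cost = 6.000 $/kg
  epoxy: E = 3.760 GPa, ρ = 1261 kg/m³, cost = 12.60 $/kg
  nylon: E = 2.560 GPa, ρ = 1130 kg/m³, cost = 4.800 $/kg
  maraging steel: E = 195.0 GPa, ρ = 8057 kg/m³, cost = 30.86 $/kg
  polycarbonate: E = 2.268 GPa, ρ = 1200 kg/m³, cost = 3.086 $/kg
  tungsten: E = 402.0 GPa, ρ = 19250 kg/m³, cost = 37.48 $/kg
  copper: M = 2.30 MN·m per $
  maraging steel: M = 0.784 MN·m per $
  polycarbonate: M = 0.612 MN·m per $
  tungsten: M = 0.557 MN·m per $
  nylon: M = 0.472 MN·m per $
  epoxy: M = 0.237 MN·m per $
The maximum is for copper.

copper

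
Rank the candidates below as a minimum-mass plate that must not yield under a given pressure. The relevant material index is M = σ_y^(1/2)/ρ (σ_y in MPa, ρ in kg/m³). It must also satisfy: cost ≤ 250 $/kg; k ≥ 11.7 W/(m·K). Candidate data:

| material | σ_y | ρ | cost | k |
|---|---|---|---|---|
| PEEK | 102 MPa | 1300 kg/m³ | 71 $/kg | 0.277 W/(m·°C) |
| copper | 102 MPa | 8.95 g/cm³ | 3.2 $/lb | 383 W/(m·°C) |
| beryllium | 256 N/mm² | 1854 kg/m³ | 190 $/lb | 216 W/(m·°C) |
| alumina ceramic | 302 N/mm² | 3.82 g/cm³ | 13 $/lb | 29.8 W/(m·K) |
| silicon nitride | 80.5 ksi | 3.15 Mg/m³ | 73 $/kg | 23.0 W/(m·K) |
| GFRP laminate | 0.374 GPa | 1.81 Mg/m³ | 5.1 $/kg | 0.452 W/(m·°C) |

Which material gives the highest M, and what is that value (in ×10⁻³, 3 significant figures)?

silicon nitride, M = 7.48×10⁻³

Screen on constraints: cost ≤ 250 $/kg; k ≥ 11.7 W/(m·K). Survivors: copper, alumina ceramic, silicon nitride.
In SI units:
  copper: σ_y = 102.0 MPa, ρ = 8950 kg/m³
  alumina ceramic: σ_y = 302.0 MPa, ρ = 3820 kg/m³
  silicon nitride: σ_y = 555.0 MPa, ρ = 3150 kg/m³
  silicon nitride: M = 7.48×10⁻³
  alumina ceramic: M = 4.55×10⁻³
  copper: M = 1.13×10⁻³
Silicon nitride ranks first.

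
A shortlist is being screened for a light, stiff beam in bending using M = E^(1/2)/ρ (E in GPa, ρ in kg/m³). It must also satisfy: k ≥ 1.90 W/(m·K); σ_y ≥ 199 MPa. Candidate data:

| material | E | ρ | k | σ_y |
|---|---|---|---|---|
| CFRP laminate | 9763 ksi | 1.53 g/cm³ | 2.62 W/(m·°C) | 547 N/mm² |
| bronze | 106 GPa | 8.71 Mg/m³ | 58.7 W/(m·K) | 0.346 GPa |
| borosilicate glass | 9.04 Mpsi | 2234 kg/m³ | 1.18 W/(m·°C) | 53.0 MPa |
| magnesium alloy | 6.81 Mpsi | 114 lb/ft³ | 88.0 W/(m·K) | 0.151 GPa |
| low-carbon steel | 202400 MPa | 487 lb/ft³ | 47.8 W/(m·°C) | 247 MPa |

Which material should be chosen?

CFRP laminate

Screen on constraints: k ≥ 1.90 W/(m·K); σ_y ≥ 199 MPa. Survivors: CFRP laminate, bronze, low-carbon steel.
Normalizing units and computing the index:
  CFRP laminate: E = 67.31 GPa, ρ = 1530 kg/m³
  bronze: E = 106.0 GPa, ρ = 8710 kg/m³
  low-carbon steel: E = 202.4 GPa, ρ = 7801 kg/m³
  CFRP laminate: M = 5.36×10⁻³
  low-carbon steel: M = 1.82×10⁻³
  bronze: M = 1.18×10⁻³
CFRP laminate has the largest M.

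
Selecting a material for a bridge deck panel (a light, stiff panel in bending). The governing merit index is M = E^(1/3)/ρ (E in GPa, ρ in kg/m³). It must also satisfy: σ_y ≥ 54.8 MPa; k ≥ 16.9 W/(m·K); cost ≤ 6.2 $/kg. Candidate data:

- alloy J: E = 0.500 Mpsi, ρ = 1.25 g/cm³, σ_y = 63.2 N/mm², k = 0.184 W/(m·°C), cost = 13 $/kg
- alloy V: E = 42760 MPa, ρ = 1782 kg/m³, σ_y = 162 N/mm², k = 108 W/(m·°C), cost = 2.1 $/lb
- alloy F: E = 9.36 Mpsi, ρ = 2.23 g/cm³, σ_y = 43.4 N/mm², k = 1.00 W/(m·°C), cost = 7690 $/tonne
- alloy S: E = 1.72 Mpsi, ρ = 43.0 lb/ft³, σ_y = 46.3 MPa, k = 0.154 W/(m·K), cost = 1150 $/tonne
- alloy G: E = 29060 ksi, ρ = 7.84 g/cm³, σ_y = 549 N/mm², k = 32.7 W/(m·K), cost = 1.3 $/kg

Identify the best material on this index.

alloy V

Screen on constraints: σ_y ≥ 54.8 MPa; k ≥ 16.9 W/(m·K); cost ≤ 6.2 $/kg. Survivors: alloy V, alloy G.
In SI units:
  alloy V: E = 42.76 GPa, ρ = 1782 kg/m³
  alloy G: E = 200.4 GPa, ρ = 7840 kg/m³
  alloy V: M = 1.96×10⁻³
  alloy G: M = 0.746×10⁻³
The maximum is for alloy V.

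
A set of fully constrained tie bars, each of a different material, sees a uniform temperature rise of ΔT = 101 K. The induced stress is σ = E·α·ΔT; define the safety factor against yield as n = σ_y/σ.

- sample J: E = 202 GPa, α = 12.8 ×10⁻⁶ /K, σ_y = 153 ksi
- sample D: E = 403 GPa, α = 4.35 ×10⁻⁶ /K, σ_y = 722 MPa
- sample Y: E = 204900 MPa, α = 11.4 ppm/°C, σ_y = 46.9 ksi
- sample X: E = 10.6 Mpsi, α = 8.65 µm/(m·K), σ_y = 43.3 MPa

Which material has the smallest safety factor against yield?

In consistent units (E in GPa, α in ×10⁻⁶/K, σ_y in MPa):
  sample J: E = 202.0, α = 12.8, σ_y = 1055 → σ = 261 MPa, n = 4.04
  sample D: E = 403.0, α = 4.35, σ_y = 722.0 → σ = 177 MPa, n = 4.08
  sample Y: E = 204.9, α = 11.4, σ_y = 323.4 → σ = 236 MPa, n = 1.37
  sample X: E = 73.08, α = 8.65, σ_y = 43.30 → σ = 63.9 MPa, n = 0.678
The minimum is sample X at n = 0.678.

sample X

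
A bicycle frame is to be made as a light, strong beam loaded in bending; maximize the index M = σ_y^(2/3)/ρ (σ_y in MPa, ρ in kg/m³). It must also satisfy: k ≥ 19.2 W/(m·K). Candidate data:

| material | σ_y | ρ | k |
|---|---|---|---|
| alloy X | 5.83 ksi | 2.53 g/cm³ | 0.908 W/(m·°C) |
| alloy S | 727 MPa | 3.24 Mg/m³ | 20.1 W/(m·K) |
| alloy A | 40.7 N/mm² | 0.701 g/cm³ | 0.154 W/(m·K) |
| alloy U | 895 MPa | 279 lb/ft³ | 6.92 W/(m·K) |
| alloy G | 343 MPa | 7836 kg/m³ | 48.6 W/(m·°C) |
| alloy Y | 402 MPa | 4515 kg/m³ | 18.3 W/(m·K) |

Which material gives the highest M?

alloy S

Screen on constraints: k ≥ 19.2 W/(m·K). Survivors: alloy S, alloy G.
Convert each candidate to consistent units, then evaluate M:
  alloy S: σ_y = 727.0 MPa, ρ = 3240 kg/m³
  alloy G: σ_y = 343.0 MPa, ρ = 7836 kg/m³
  alloy S: M = 25.0×10⁻³
  alloy G: M = 6.25×10⁻³
The maximum is for alloy S.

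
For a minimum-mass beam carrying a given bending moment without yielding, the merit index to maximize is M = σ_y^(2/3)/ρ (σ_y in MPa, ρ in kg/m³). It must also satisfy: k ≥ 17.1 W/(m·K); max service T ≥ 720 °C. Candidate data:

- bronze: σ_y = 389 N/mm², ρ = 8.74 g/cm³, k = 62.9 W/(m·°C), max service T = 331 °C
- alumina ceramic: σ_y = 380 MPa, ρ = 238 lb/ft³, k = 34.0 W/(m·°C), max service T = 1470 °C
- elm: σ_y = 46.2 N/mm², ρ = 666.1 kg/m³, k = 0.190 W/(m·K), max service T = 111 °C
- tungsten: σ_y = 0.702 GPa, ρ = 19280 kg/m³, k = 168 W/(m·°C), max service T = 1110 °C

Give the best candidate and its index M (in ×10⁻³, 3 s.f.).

Screen on constraints: k ≥ 17.1 W/(m·K); max service T ≥ 720 °C. Survivors: alumina ceramic, tungsten.
Normalizing units and computing the index:
  alumina ceramic: σ_y = 380.0 MPa, ρ = 3812 kg/m³
  tungsten: σ_y = 702.0 MPa, ρ = 19280 kg/m³
  alumina ceramic: M = 13.8×10⁻³
  tungsten: M = 4.10×10⁻³
Alumina ceramic has the largest M.

alumina ceramic, M = 13.8×10⁻³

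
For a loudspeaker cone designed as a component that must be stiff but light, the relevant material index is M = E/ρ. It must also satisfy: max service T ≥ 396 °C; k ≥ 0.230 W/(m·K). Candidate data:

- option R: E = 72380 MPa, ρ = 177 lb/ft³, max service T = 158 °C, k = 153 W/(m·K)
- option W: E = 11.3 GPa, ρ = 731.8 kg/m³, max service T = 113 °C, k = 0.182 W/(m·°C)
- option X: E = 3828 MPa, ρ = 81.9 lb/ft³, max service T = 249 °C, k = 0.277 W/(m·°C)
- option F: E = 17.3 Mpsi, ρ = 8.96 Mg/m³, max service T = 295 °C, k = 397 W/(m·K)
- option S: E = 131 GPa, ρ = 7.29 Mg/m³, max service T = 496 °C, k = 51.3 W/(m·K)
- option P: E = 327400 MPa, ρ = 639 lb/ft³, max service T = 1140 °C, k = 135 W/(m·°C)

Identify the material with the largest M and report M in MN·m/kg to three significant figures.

option P, M = 32.0 MN·m/kg

Screen on constraints: max service T ≥ 396 °C; k ≥ 0.230 W/(m·K). Survivors: option S, option P.
After converting to SI:
  option S: E = 131.0 GPa, ρ = 7290 kg/m³
  option P: E = 327.4 GPa, ρ = 10240 kg/m³
  option P: M = 32.0 MN·m/kg
  option S: M = 18.0 MN·m/kg
Option P has the largest M.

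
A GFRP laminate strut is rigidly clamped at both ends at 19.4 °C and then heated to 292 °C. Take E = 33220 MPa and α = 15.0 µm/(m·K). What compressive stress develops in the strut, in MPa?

136 MPa

E = 33220 MPa = 33.22 GPa.
ΔT = 272.6 K. Constrained thermal stress σ = E·α·ΔT = 33.22×10³ MPa × 15.0×10⁻⁶ × 272.6 = 136 MPa (compressive).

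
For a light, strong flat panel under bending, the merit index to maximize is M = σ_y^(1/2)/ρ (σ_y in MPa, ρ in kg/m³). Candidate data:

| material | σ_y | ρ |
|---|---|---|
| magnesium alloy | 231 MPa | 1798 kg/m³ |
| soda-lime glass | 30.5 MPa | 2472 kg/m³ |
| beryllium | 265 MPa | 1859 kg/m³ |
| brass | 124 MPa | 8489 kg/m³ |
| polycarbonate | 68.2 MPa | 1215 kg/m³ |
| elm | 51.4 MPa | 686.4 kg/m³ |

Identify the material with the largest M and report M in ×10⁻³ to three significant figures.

Per-candidate index values:
  elm: M = 10.4×10⁻³
  beryllium: M = 8.76×10⁻³
  magnesium alloy: M = 8.45×10⁻³
  polycarbonate: M = 6.80×10⁻³
  soda-lime glass: M = 2.23×10⁻³
  brass: M = 1.31×10⁻³
Elm ranks first.

elm, M = 10.4×10⁻³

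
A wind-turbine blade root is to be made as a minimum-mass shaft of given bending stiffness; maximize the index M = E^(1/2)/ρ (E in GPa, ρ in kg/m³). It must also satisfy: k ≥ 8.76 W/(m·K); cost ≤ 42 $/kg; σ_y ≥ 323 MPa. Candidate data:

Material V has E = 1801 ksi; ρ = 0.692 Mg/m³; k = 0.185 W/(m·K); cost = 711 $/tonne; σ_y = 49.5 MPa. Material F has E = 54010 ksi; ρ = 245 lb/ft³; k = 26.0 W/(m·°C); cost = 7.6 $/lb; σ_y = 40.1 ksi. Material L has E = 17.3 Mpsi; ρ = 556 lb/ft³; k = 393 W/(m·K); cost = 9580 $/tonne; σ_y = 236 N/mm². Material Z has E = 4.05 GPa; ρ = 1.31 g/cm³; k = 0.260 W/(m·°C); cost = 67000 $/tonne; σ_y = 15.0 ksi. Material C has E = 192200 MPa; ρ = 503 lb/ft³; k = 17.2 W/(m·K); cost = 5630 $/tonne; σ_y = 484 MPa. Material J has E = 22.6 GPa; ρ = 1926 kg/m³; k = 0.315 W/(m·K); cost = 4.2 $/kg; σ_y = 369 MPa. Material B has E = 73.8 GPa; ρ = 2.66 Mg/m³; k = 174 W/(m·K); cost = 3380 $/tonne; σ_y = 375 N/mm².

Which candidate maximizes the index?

material B

Screen on constraints: k ≥ 8.76 W/(m·K); cost ≤ 42 $/kg; σ_y ≥ 323 MPa. Survivors: material C, material B.
Normalizing units and computing the index:
  material C: E = 192.2 GPa, ρ = 8057 kg/m³
  material B: E = 73.80 GPa, ρ = 2660 kg/m³
  material B: M = 3.23×10⁻³
  material C: M = 1.72×10⁻³
Material B has the largest M.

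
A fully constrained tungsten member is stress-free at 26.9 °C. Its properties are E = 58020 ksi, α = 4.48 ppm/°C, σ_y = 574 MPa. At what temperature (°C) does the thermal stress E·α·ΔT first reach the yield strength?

347 °C

E = 58020 ksi = 400.0 GPa.
E·α·ΔT = 574.0 MPa ⇒ ΔT = 574.0 / (400.0×10³ × 4.48×10⁻⁶) = 320.3 K.
T = 26.9 + 320.3 = 347.2 °C.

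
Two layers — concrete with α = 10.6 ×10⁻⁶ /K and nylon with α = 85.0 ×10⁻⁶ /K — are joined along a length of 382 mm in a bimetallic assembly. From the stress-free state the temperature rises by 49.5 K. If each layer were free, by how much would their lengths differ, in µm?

Δα = |10.6 − 85.0|×10⁻⁶/K = 74.4×10⁻⁶/K.
ΔL_mismatch = Δα·L·ΔT = 74.4×10⁻⁶ × 382.0 mm × 49.5 K = 1410 µm.

1410 µm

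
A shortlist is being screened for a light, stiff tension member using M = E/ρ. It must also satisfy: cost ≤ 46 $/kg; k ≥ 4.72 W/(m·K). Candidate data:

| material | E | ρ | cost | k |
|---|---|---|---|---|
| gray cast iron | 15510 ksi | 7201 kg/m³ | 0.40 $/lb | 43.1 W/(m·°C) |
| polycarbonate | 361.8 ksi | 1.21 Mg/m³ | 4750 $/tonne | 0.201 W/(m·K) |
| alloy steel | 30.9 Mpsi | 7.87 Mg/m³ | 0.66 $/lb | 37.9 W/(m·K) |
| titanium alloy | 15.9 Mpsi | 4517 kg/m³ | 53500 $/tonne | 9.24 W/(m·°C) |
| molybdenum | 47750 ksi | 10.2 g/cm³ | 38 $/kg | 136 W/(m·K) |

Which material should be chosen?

Screen on constraints: cost ≤ 46 $/kg; k ≥ 4.72 W/(m·K). Survivors: gray cast iron, alloy steel, molybdenum.
Normalizing units and computing the index:
  gray cast iron: E = 106.9 GPa, ρ = 7201 kg/m³
  alloy steel: E = 213.0 GPa, ρ = 7870 kg/m³
  molybdenum: E = 329.2 GPa, ρ = 10200 kg/m³
  molybdenum: M = 32.3 MN·m/kg
  alloy steel: M = 27.1 MN·m/kg
  gray cast iron: M = 14.9 MN·m/kg
Molybdenum ranks first.

molybdenum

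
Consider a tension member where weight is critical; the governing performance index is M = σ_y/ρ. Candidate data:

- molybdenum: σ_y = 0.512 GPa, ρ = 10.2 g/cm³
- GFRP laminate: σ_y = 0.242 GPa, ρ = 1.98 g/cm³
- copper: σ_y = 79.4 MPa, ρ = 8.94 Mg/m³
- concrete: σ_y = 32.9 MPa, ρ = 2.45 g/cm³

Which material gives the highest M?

Convert each candidate to consistent units, then evaluate M:
  molybdenum: σ_y = 512.0 MPa, ρ = 10200 kg/m³
  GFRP laminate: σ_y = 242.0 MPa, ρ = 1980 kg/m³
  copper: σ_y = 79.40 MPa, ρ = 8940 kg/m³
  concrete: σ_y = 32.90 MPa, ρ = 2450 kg/m³
  GFRP laminate: M = 122 kN·m/kg
  molybdenum: M = 50.2 kN·m/kg
  concrete: M = 13.4 kN·m/kg
  copper: M = 8.88 kN·m/kg
Highest index: GFRP laminate.

GFRP laminate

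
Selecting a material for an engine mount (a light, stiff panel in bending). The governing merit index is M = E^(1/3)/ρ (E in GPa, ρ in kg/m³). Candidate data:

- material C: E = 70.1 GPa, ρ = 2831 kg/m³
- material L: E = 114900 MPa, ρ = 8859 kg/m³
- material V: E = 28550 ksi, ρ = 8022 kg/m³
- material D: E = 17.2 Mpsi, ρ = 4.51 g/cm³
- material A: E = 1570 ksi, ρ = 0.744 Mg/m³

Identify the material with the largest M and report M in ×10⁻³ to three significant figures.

material A, M = 2.97×10⁻³

After converting to SI:
  material C: E = 70.10 GPa, ρ = 2831 kg/m³
  material L: E = 114.9 GPa, ρ = 8859 kg/m³
  material V: E = 196.8 GPa, ρ = 8022 kg/m³
  material D: E = 118.6 GPa, ρ = 4510 kg/m³
  material A: E = 10.82 GPa, ρ = 744.0 kg/m³
  material A: M = 2.97×10⁻³
  material C: M = 1.46×10⁻³
  material D: M = 1.09×10⁻³
  material V: M = 0.725×10⁻³
  material L: M = 0.549×10⁻³
The maximum is for material A.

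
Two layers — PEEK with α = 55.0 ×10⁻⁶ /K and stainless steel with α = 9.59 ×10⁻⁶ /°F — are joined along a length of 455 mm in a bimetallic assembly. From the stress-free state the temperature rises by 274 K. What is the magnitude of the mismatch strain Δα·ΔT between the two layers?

0.0103

stainless steel: α = 9.59×10⁻⁶/°F × 9/5 = 17.3×10⁻⁶/K.
Δα = |55.0 − 17.3|×10⁻⁶/K = 37.7×10⁻⁶/K.
Mismatch strain = Δα·ΔT = 37.7×10⁻⁶ × 274.0 = 0.0103.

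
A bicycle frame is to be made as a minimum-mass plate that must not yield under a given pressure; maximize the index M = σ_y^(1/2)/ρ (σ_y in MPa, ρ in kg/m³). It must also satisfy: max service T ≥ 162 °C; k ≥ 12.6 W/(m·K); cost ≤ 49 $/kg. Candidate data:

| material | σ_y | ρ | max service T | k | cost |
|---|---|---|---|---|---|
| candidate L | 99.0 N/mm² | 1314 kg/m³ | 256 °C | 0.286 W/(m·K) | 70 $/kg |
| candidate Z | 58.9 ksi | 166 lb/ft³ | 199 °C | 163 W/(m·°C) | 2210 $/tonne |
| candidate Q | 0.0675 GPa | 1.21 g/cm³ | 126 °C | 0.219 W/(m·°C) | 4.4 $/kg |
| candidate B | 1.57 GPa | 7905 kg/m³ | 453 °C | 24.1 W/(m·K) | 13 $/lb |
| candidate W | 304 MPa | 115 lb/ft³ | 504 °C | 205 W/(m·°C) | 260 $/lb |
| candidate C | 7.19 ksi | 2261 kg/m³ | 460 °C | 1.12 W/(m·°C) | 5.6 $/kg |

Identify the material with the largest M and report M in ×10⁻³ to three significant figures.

Screen on constraints: max service T ≥ 162 °C; k ≥ 12.6 W/(m·K); cost ≤ 49 $/kg. Survivors: candidate Z, candidate B.
After converting to SI:
  candidate Z: σ_y = 406.1 MPa, ρ = 2659 kg/m³
  candidate B: σ_y = 1570 MPa, ρ = 7905 kg/m³
  candidate Z: M = 7.58×10⁻³
  candidate B: M = 5.01×10⁻³
Candidate Z has the largest M.

candidate Z, M = 7.58×10⁻³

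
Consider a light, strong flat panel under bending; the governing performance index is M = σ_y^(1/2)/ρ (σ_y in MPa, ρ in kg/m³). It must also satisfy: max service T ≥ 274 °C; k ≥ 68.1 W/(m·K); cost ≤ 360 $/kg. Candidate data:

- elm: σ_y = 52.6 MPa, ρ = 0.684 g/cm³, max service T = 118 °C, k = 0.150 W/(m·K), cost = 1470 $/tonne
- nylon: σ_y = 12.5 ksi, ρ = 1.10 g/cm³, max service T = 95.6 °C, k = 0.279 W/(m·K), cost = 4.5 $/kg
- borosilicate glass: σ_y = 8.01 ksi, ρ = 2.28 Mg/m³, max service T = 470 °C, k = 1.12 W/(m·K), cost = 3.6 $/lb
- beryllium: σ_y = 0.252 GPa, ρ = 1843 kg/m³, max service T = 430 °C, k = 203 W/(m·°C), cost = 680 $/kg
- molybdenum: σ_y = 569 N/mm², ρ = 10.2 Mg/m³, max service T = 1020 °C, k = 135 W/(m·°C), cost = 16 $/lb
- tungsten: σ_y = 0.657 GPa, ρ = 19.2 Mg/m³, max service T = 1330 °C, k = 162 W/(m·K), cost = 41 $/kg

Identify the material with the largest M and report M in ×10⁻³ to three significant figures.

Screen on constraints: max service T ≥ 274 °C; k ≥ 68.1 W/(m·K); cost ≤ 360 $/kg. Survivors: molybdenum, tungsten.
Normalizing units and computing the index:
  molybdenum: σ_y = 569.0 MPa, ρ = 10200 kg/m³
  tungsten: σ_y = 657.0 MPa, ρ = 19200 kg/m³
  molybdenum: M = 2.34×10⁻³
  tungsten: M = 1.34×10⁻³
The maximum is for molybdenum.

molybdenum, M = 2.34×10⁻³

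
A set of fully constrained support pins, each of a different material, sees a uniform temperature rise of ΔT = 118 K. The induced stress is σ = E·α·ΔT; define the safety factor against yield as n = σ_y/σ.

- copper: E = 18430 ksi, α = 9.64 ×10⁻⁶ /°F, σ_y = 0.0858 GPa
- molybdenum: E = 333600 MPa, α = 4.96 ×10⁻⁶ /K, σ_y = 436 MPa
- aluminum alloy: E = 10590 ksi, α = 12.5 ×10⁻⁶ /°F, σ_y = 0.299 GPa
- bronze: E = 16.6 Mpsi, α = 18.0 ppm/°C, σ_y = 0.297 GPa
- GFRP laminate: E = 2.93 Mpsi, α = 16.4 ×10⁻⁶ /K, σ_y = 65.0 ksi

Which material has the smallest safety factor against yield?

copper

Converting E to GPa, α to ×10⁻⁶/K, σ_y to MPa, then σ and n for each:
  copper: E = 127.1, α = 17.4, σ_y = 85.80 → σ = 260 MPa, n = 0.330
  molybdenum: E = 333.6, α = 4.96, σ_y = 436.0 → σ = 195 MPa, n = 2.23
  aluminum alloy: E = 73.02, α = 22.5, σ_y = 299.0 → σ = 194 MPa, n = 1.54
  bronze: E = 114.5, α = 18.0, σ_y = 297.0 → σ = 243 MPa, n = 1.22
  GFRP laminate: E = 20.20, α = 16.4, σ_y = 448.2 → σ = 39.1 MPa, n = 11.5
Smallest n: copper with n = 0.330.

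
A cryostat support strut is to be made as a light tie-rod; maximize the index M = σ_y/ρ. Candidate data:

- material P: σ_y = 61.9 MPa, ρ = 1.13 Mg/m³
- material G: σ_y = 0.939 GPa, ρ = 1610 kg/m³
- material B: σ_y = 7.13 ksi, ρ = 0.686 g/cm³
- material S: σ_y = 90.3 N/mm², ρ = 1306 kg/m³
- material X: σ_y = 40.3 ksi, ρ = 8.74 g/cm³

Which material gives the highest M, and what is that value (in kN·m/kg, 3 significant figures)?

In SI units:
  material P: σ_y = 61.90 MPa, ρ = 1130 kg/m³
  material G: σ_y = 939.0 MPa, ρ = 1610 kg/m³
  material B: σ_y = 49.16 MPa, ρ = 686.0 kg/m³
  material S: σ_y = 90.30 MPa, ρ = 1306 kg/m³
  material X: σ_y = 277.9 MPa, ρ = 8740 kg/m³
  material G: M = 583 kN·m/kg
  material B: M = 71.7 kN·m/kg
  material S: M = 69.1 kN·m/kg
  material P: M = 54.8 kN·m/kg
  material X: M = 31.8 kN·m/kg
Material G ranks first.

material G, M = 583 kN·m/kg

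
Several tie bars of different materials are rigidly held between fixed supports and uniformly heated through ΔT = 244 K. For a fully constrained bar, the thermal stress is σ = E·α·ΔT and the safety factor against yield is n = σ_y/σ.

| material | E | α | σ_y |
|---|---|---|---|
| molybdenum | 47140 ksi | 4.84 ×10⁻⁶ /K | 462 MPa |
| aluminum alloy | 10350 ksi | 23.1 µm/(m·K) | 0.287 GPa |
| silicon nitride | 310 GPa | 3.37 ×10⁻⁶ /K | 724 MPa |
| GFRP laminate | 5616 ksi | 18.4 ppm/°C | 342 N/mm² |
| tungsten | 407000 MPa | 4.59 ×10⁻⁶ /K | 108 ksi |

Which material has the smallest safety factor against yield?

aluminum alloy

Converting E to GPa, α to ×10⁻⁶/K, σ_y to MPa, then σ and n for each:
  molybdenum: E = 325.0, α = 4.84, σ_y = 462.0 → σ = 384 MPa, n = 1.20
  aluminum alloy: E = 71.36, α = 23.1, σ_y = 287.0 → σ = 402 MPa, n = 0.714
  silicon nitride: E = 310.0, α = 3.37, σ_y = 724.0 → σ = 255 MPa, n = 2.84
  GFRP laminate: E = 38.72, α = 18.4, σ_y = 342.0 → σ = 174 MPa, n = 1.97
  tungsten: E = 407.0, α = 4.59, σ_y = 744.6 → σ = 456 MPa, n = 1.63
The minimum is aluminum alloy at n = 0.714.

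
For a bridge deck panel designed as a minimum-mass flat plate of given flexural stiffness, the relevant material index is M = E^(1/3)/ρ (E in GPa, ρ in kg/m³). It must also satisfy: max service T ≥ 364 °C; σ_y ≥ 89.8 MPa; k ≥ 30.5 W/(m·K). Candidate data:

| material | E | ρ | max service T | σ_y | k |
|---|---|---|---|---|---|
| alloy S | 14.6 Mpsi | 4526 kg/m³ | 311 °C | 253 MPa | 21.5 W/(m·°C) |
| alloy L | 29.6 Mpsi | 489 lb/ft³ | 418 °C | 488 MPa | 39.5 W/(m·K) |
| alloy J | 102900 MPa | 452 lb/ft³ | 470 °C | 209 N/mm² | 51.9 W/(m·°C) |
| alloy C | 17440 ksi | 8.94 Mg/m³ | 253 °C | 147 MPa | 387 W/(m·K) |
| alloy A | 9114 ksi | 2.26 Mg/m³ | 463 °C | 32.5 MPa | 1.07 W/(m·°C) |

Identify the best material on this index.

Screen on constraints: max service T ≥ 364 °C; σ_y ≥ 89.8 MPa; k ≥ 30.5 W/(m·K). Survivors: alloy L, alloy J.
In SI units:
  alloy L: E = 204.1 GPa, ρ = 7833 kg/m³
  alloy J: E = 102.9 GPa, ρ = 7240 kg/m³
  alloy L: M = 0.752×10⁻³
  alloy J: M = 0.647×10⁻³
Highest index: alloy L.

alloy L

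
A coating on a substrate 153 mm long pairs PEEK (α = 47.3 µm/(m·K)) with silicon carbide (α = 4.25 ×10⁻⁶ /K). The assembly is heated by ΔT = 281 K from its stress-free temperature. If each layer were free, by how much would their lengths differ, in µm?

1850 µm

Δα = |47.3 − 4.25|×10⁻⁶/K = 43.0×10⁻⁶/K.
ΔL_mismatch = Δα·L·ΔT = 43.0×10⁻⁶ × 153.0 mm × 281.0 K = 1850 µm.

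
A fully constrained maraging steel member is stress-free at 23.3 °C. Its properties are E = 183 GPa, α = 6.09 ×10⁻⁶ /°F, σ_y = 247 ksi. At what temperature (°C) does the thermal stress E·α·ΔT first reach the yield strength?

872 °C

α = 6.09×10⁻⁶/°F × 9/5 = 11.0×10⁻⁶/K.
σ_y = 247 ksi = 1703 MPa.
E·α·ΔT = 1703 MPa ⇒ ΔT = 1703 / (183.0×10³ × 11.0×10⁻⁶) = 848.9 K.
T = 23.3 + 848.9 = 872.2 °C.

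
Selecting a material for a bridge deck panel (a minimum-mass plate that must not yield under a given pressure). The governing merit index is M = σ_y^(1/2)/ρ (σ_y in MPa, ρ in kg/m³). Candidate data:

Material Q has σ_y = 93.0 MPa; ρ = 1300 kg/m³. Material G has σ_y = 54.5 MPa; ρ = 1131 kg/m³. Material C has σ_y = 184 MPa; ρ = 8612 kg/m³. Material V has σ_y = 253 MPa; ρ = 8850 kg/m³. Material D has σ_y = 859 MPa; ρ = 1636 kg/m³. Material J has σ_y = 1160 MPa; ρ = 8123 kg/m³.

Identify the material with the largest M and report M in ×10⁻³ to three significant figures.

Computing M directly (units already consistent):
  material D: M = 17.9×10⁻³
  material Q: M = 7.42×10⁻³
  material G: M = 6.53×10⁻³
  material J: M = 4.19×10⁻³
  material V: M = 1.80×10⁻³
  material C: M = 1.58×10⁻³
Highest index: material D.

material D, M = 17.9×10⁻³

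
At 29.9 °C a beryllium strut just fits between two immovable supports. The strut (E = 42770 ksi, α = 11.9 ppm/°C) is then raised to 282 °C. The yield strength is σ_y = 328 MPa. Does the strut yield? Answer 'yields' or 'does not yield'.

E = 42770 ksi = 294.9 GPa.
ΔT = 252.1 K. Constrained thermal stress σ = E·α·ΔT = 294.9×10³ MPa × 11.9×10⁻⁶ × 252.1 = 885 MPa (compressive).
Compare to σ_y = 328 MPa: σ ≥ σ_y, so it yields.

yields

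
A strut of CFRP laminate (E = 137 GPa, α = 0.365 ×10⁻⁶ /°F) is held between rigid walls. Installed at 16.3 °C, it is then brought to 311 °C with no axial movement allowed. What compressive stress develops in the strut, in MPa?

α = 0.365×10⁻⁶/°F × 9/5 = 0.657×10⁻⁶/K.
ΔT = 294.7 K. Constrained thermal stress σ = E·α·ΔT = 137.0×10³ MPa × 0.657×10⁻⁶ × 294.7 = 26.5 MPa (compressive).

26.5 MPa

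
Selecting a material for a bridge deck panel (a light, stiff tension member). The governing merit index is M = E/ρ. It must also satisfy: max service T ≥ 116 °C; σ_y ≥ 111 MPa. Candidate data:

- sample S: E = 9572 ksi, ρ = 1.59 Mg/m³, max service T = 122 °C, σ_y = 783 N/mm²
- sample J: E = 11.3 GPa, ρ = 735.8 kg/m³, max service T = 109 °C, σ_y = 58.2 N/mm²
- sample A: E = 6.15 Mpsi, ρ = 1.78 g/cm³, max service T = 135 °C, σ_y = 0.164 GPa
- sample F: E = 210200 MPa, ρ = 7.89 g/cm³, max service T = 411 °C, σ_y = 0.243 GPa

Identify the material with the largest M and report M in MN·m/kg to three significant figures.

sample S, M = 41.5 MN·m/kg

Screen on constraints: max service T ≥ 116 °C; σ_y ≥ 111 MPa. Survivors: sample S, sample A, sample F.
Normalizing units and computing the index:
  sample S: E = 66.00 GPa, ρ = 1590 kg/m³
  sample A: E = 42.40 GPa, ρ = 1780 kg/m³
  sample F: E = 210.2 GPa, ρ = 7890 kg/m³
  sample S: M = 41.5 MN·m/kg
  sample F: M = 26.6 MN·m/kg
  sample A: M = 23.8 MN·m/kg
Sample S has the largest M.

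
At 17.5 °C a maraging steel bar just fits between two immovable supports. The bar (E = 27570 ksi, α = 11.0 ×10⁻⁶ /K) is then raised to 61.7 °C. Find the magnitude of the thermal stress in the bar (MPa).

92.4 MPa

E = 27570 ksi = 190.1 GPa.
ΔT = 44.20 K. Constrained thermal stress σ = E·α·ΔT = 190.1×10³ MPa × 11.0×10⁻⁶ × 44.20 = 92.4 MPa (compressive).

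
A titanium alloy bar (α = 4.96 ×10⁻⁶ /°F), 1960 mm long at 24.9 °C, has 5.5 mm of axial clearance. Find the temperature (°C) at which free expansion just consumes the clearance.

α = 4.96×10⁻⁶/°F × 9/5 = 8.93×10⁻⁶/K.
α·L₀·ΔT = 5.5 mm ⇒ ΔT = 5.5 / (8.93×10⁻⁶ × 1960.0) = 314.3 K.
T = 24.9 + 314.3 = 339.2 °C.

339 °C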